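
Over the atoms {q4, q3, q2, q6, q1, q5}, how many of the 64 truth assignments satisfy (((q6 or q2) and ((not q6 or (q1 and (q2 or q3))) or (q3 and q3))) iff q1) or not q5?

50

Initial set: {T ((((q6 or q2) and ((not q6 or (q1 and (q2 or q3))) or (q3 and q3))) iff q1) or not q5)}.
T ((((q6 or q2) and ((not q6 or (q1 and (q2 or q3))) or (q3 and q3))) iff q1) or not q5): β-rule — branch into T (((q6 or q2) and ((not q6 or (q1 and (q2 or q3))) or (q3 and q3))) iff q1)  //  T not q5.
  branch 1 (add T (((q6 or q2) and ((not q6 or (q1 and (q2 or q3))) or (q3 and q3))) iff q1)):
    T (((q6 or q2) and ((not q6 or (q1 and (q2 or q3))) or (q3 and q3))) iff q1): β-rule — branch into T ((q6 or q2) and ((not q6 or (q1 and (q2 or q3))) or (q3 and q3))), T q1  //  F ((q6 or q2) and ((not q6 or (q1 and (q2 or q3))) or (q3 and q3))), F q1.
      branch 1.1 (add T ((q6 or q2) and ((not q6 or (q1 and (q2 or q3))) or (q3 and q3))), T q1):
        T ((q6 or q2) and ((not q6 or (q1 and (q2 or q3))) or (q3 and q3))): α-rule — add T (q6 or q2), T ((not q6 or (q1 and (q2 or q3))) or (q3 and q3)).
        T (q6 or q2): β-rule — branch into T q6  //  T q2.
          branch 1.1.1 (add T q6):
            T ((not q6 or (q1 and (q2 or q3))) or (q3 and q3)): β-rule — branch into T (not q6 or (q1 and (q2 or q3)))  //  T (q3 and q3).
              branch 1.1.1.1 (add T (not q6 or (q1 and (q2 or q3)))):
                T (not q6 or (q1 and (q2 or q3))): β-rule — branch into T not q6  //  T (q1 and (q2 or q3)).
                  branch 1.1.1.1.1 (add T not q6):
                    × closes — contains both q6 and not q6.
                  branch 1.1.1.1.2 (add T (q1 and (q2 or q3))):
                    T (q1 and (q2 or q3)): α-rule — add T q1, T (q2 or q3).
                    T (q2 or q3): β-rule — branch into T q2  //  T q3.
                      branch 1.1.1.1.2.1 (add T q2):
                        ○ open, literals {q1=T, q2=T, q6=T}.
                      branch 1.1.1.1.2.2 (add T q3):
                        ○ open, literals {q1=T, q3=T, q6=T}.
              branch 1.1.1.2 (add T (q3 and q3)):
                T (q3 and q3): α-rule — add T q3, T q3.
                ○ open, literals {q1=T, q3=T, q6=T}.
          branch 1.1.2 (add T q2):
            T ((not q6 or (q1 and (q2 or q3))) or (q3 and q3)): β-rule — branch into T (not q6 or (q1 and (q2 or q3)))  //  T (q3 and q3).
              branch 1.1.2.1 (add T (not q6 or (q1 and (q2 or q3)))):
                T (not q6 or (q1 and (q2 or q3))): β-rule — branch into T not q6  //  T (q1 and (q2 or q3)).
                  branch 1.1.2.1.1 (add T not q6):
                    ○ open, literals {q1=T, q2=T, q6=F}.
                  branch 1.1.2.1.2 (add T (q1 and (q2 or q3))):
                    T (q1 and (q2 or q3)): α-rule — add T q1, T (q2 or q3).
                    T (q2 or q3): β-rule — branch into T q2  //  T q3.
                      branch 1.1.2.1.2.1 (add T q2):
                        ○ open, literals {q1=T, q2=T}.
                      branch 1.1.2.1.2.2 (add T q3):
                        ○ open, literals {q1=T, q2=T, q3=T}.
              branch 1.1.2.2 (add T (q3 and q3)):
                T (q3 and q3): α-rule — add T q3, T q3.
                ○ open, literals {q1=T, q2=T, q3=T}.
      branch 1.2 (add F ((q6 or q2) and ((not q6 or (q1 and (q2 or q3))) or (q3 and q3))), F q1):
        F ((q6 or q2) and ((not q6 or (q1 and (q2 or q3))) or (q3 and q3))): β-rule — branch into F (q6 or q2)  //  F ((not q6 or (q1 and (q2 or q3))) or (q3 and q3)).
          branch 1.2.1 (add F (q6 or q2)):
            F (q6 or q2): α-rule — add F q6, F q2.
            ○ open, literals {q1=F, q2=F, q6=F}.
          branch 1.2.2 (add F ((not q6 or (q1 and (q2 or q3))) or (q3 and q3))):
            F ((not q6 or (q1 and (q2 or q3))) or (q3 and q3)): α-rule — add F (not q6 or (q1 and (q2 or q3))), F (q3 and q3).
            F (not q6 or (q1 and (q2 or q3))): α-rule — add F not q6, F (q1 and (q2 or q3)).
            F (q3 and q3): β-rule — branch into F q3  //  F q3.
              branch 1.2.2.1 (add F q3):
                F (q1 and (q2 or q3)): β-rule — branch into F q1  //  F (q2 or q3).
                  branch 1.2.2.1.1 (add F q1):
                    ○ open, literals {q1=F, q3=F, q6=T}.
                  branch 1.2.2.1.2 (add F (q2 or q3)):
                    F (q2 or q3): α-rule — add F q2, F q3.
                    ○ open, literals {q1=F, q2=F, q3=F, q6=T}.
              branch 1.2.2.2 (add F q3):
                F (q1 and (q2 or q3)): β-rule — branch into F q1  //  F (q2 or q3).
                  branch 1.2.2.2.1 (add F q1):
                    ○ open, literals {q1=F, q3=F, q6=T}.
                  branch 1.2.2.2.2 (add F (q2 or q3)):
                    F (q2 or q3): α-rule — add F q2, F q3.
                    ○ open, literals {q1=F, q2=F, q3=F, q6=T}.
  branch 2 (add T not q5):
    ○ open, literals {q5=F}.
1 branch closed, 13 open.
Each open branch fixes some atoms; the unmentioned ones are free. Counting distinct full assignments: branch {q1=T, q2=T, q6=T} (q4, q3, q5) contributes 8 new; branch {q1=T, q3=T, q6=T} (q4, q2, q5) contributes 4 new; branch {q1=T, q3=T, q6=T} (q4, q2, q5) contributes 0 new; branch {q1=T, q2=T, q6=F} (q4, q3, q5) contributes 8 new; branch {q1=T, q2=T} (q4, q3, q6, q5) contributes 0 new; branch {q1=T, q2=T, q3=T} (q4, q6, q5) contributes 0 new; branch {q1=T, q2=T, q3=T} (q4, q6, q5) contributes 0 new; branch {q1=F, q2=F, q6=F} (q4, q3, q5) contributes 8 new; branch {q1=F, q3=F, q6=T} (q4, q2, q5) contributes 8 new; branch {q1=F, q2=F, q3=F, q6=T} (q4, q5) contributes 0 new; branch {q1=F, q3=F, q6=T} (q4, q2, q5) contributes 0 new; branch {q1=F, q2=F, q3=F, q6=T} (q4, q5) contributes 0 new; branch {q5=F} (q4, q3, q2, q6, q1) contributes 14 new. Total: 50.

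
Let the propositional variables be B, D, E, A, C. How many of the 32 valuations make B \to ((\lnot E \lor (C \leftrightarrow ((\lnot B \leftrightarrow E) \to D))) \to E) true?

24

Initial set: {(B \to ((\lnot E \lor (C \leftrightarrow ((\lnot B \leftrightarrow E) \to D))) \to E))}.
(B \to ((\lnot E \lor (C \leftrightarrow ((\lnot B \leftrightarrow E) \to D))) \to E)): β-rule — branch into \lnot B  //  ((\lnot E \lor (C \leftrightarrow ((\lnot B \leftrightarrow E) \to D))) \to E).
  branch 1 (add \lnot B):
    ○ open, literals {B=F}.
  branch 2 (add ((\lnot E \lor (C \leftrightarrow ((\lnot B \leftrightarrow E) \to D))) \to E)):
    ((\lnot E \lor (C \leftrightarrow ((\lnot B \leftrightarrow E) \to D))) \to E): β-rule — branch into \lnot (\lnot E \lor (C \leftrightarrow ((\lnot B \leftrightarrow E) \to D)))  //  E.
      branch 2.1 (add \lnot (\lnot E \lor (C \leftrightarrow ((\lnot B \leftrightarrow E) \to D)))):
        \lnot (\lnot E \lor (C \leftrightarrow ((\lnot B \leftrightarrow E) \to D))): α-rule — add \lnot \lnot E, \lnot (C \leftrightarrow ((\lnot B \leftrightarrow E) \to D)).
        \lnot (C \leftrightarrow ((\lnot B \leftrightarrow E) \to D)): β-rule — branch into C, \lnot ((\lnot B \leftrightarrow E) \to D)  //  \lnot C, ((\lnot B \leftrightarrow E) \to D).
          branch 2.1.1 (add C, \lnot ((\lnot B \leftrightarrow E) \to D)):
            \lnot ((\lnot B \leftrightarrow E) \to D): α-rule — add (\lnot B \leftrightarrow E), \lnot D.
            (\lnot B \leftrightarrow E): β-rule — branch into \lnot B, E  //  \lnot \lnot B, \lnot E.
              branch 2.1.1.1 (add \lnot B, E):
                ○ open, literals {B=F, C=T, D=F, E=T}.
              branch 2.1.1.2 (add \lnot \lnot B, \lnot E):
                × closes — contains both E and \lnot E.
          branch 2.1.2 (add \lnot C, ((\lnot B \leftrightarrow E) \to D)):
            ((\lnot B \leftrightarrow E) \to D): β-rule — branch into \lnot (\lnot B \leftrightarrow E)  //  D.
              branch 2.1.2.1 (add \lnot (\lnot B \leftrightarrow E)):
                \lnot (\lnot B \leftrightarrow E): β-rule — branch into \lnot B, \lnot E  //  \lnot \lnot B, E.
                  branch 2.1.2.1.1 (add \lnot B, \lnot E):
                    × closes — contains both E and \lnot E.
                  branch 2.1.2.1.2 (add \lnot \lnot B, E):
                    ○ open, literals {B=T, C=F, E=T}.
              branch 2.1.2.2 (add D):
                ○ open, literals {C=F, D=T, E=T}.
      branch 2.2 (add E):
        ○ open, literals {E=T}.
2 branches closed, 5 open.
Each open branch fixes some atoms; the unmentioned ones are free. Counting distinct full assignments: branch {B=F} (D, E, A, C) contributes 16 new; branch {B=F, C=T, D=F, E=T} (A) contributes 0 new; branch {B=T, C=F, E=T} (D, A) contributes 4 new; branch {C=F, D=T, E=T} (B, A) contributes 0 new; branch {E=T} (B, D, A, C) contributes 4 new. Total: 24.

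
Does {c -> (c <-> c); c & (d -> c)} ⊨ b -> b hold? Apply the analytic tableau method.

Yes

Initial set: {T (c -> (c <-> c)); T (c & (d -> c)); F (b -> b)}.
T (c & (d -> c)): α-rule — add T c, T (d -> c).
F (b -> b): α-rule — add T b, F b.
× closes — contains both b and ~b.
All 1 branch closes.
Every branch closed, so the premises entail the conclusion.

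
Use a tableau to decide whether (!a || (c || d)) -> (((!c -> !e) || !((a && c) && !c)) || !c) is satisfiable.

Initial set: {((!a || (c || d)) -> (((!c -> !e) || !((a && c) && !c)) || !c))}.
((!a || (c || d)) -> (((!c -> !e) || !((a && c) && !c)) || !c)): β-rule — branch into !(!a || (c || d))  //  (((!c -> !e) || !((a && c) && !c)) || !c).
  branch 1 (add !(!a || (c || d))):
    !(!a || (c || d)): α-rule — add !!a, !(c || d).
    !(c || d): α-rule — add !c, !d.
    ○ open, literals {a=T, c=F, d=F}.
  branch 2 (add (((!c -> !e) || !((a && c) && !c)) || !c)):
    (((!c -> !e) || !((a && c) && !c)) || !c): β-rule — branch into ((!c -> !e) || !((a && c) && !c))  //  !c.
      branch 2.1 (add ((!c -> !e) || !((a && c) && !c))):
        ((!c -> !e) || !((a && c) && !c)): β-rule — branch into (!c -> !e)  //  !((a && c) && !c).
          branch 2.1.1 (add (!c -> !e)):
            (!c -> !e): β-rule — branch into !!c  //  !e.
              branch 2.1.1.1 (add !!c):
                ○ open, literals {c=T}.
              branch 2.1.1.2 (add !e):
                ○ open, literals {e=F}.
          branch 2.1.2 (add !((a && c) && !c)):
            !((a && c) && !c): β-rule — branch into !(a && c)  //  !!c.
              branch 2.1.2.1 (add !(a && c)):
                !(a && c): β-rule — branch into !a  //  !c.
                  branch 2.1.2.1.1 (add !a):
                    ○ open, literals {a=F}.
                  branch 2.1.2.1.2 (add !c):
                    ○ open, literals {c=F}.
              branch 2.1.2.2 (add !!c):
                ○ open, literals {c=T}.
      branch 2.2 (add !c):
        ○ open, literals {c=F}.
0 branches closed, 7 open.
An open branch gives a satisfying assignment: a=T, c=F, d=F.

Satisfiable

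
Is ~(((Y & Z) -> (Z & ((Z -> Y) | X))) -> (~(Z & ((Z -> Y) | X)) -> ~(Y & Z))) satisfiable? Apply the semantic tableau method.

Initial set: {~(((Y & Z) -> (Z & ((Z -> Y) | X))) -> (~(Z & ((Z -> Y) | X)) -> ~(Y & Z)))}.
~(((Y & Z) -> (Z & ((Z -> Y) | X))) -> (~(Z & ((Z -> Y) | X)) -> ~(Y & Z))): α-rule — add ((Y & Z) -> (Z & ((Z -> Y) | X))), ~(~(Z & ((Z -> Y) | X)) -> ~(Y & Z)).
~(~(Z & ((Z -> Y) | X)) -> ~(Y & Z)): α-rule — add ~(Z & ((Z -> Y) | X)), ~~(Y & Z).
~~(Y & Z): α-rule — add Y, Z.
((Y & Z) -> (Z & ((Z -> Y) | X))): β-rule — branch into ~(Y & Z)  //  (Z & ((Z -> Y) | X)).
  branch 1 (add ~(Y & Z)):
    ~(Z & ((Z -> Y) | X)): β-rule — branch into ~Z  //  ~((Z -> Y) | X).
      branch 1.1 (add ~Z):
        × closes — contains both Z and ~Z.
      branch 1.2 (add ~((Z -> Y) | X)):
        ~((Z -> Y) | X): α-rule — add ~(Z -> Y), ~X.
        ~(Z -> Y): α-rule — add Z, ~Y.
        × closes — contains both Y and ~Y.
  branch 2 (add (Z & ((Z -> Y) | X))):
    (Z & ((Z -> Y) | X)): α-rule — add Z, ((Z -> Y) | X).
    ~(Z & ((Z -> Y) | X)): β-rule — branch into ~Z  //  ~((Z -> Y) | X).
      branch 2.1 (add ~Z):
        × closes — contains both Z and ~Z.
      branch 2.2 (add ~((Z -> Y) | X)):
        ~((Z -> Y) | X): α-rule — add ~(Z -> Y), ~X.
        ~(Z -> Y): α-rule — add Z, ~Y.
        × closes — contains both Y and ~Y.
All 4 branches close.
Every branch closed; the formula is unsatisfiable.

Unsatisfiable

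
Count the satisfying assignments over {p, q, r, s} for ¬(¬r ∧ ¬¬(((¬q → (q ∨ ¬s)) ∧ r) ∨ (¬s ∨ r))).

12

Initial set: {¬(¬r ∧ ¬¬(((¬q → (q ∨ ¬s)) ∧ r) ∨ (¬s ∨ r)))}.
¬(¬r ∧ ¬¬(((¬q → (q ∨ ¬s)) ∧ r) ∨ (¬s ∨ r))): β-rule — branch into ¬¬r  //  ¬¬¬(((¬q → (q ∨ ¬s)) ∧ r) ∨ (¬s ∨ r)).
  branch 1 (add ¬¬r):
    ○ open, literals {r=true}.
  branch 2 (add ¬¬¬(((¬q → (q ∨ ¬s)) ∧ r) ∨ (¬s ∨ r))):
    ¬¬¬(((¬q → (q ∨ ¬s)) ∧ r) ∨ (¬s ∨ r)): drop double negation, giving ¬(((¬q → (q ∨ ¬s)) ∧ r) ∨ (¬s ∨ r)).
    ¬(((¬q → (q ∨ ¬s)) ∧ r) ∨ (¬s ∨ r)): α-rule — add ¬((¬q → (q ∨ ¬s)) ∧ r), ¬(¬s ∨ r).
    ¬(¬s ∨ r): α-rule — add ¬¬s, ¬r.
    ¬((¬q → (q ∨ ¬s)) ∧ r): β-rule — branch into ¬(¬q → (q ∨ ¬s))  //  ¬r.
      branch 2.1 (add ¬(¬q → (q ∨ ¬s))):
        ¬(¬q → (q ∨ ¬s)): α-rule — add ¬q, ¬(q ∨ ¬s).
        ¬(q ∨ ¬s): α-rule — add ¬q, ¬¬s.
        ○ open, literals {q=false, r=false, s=true}.
      branch 2.2 (add ¬r):
        ○ open, literals {r=false, s=true}.
0 branches closed, 3 open.
Each open branch fixes some atoms; the unmentioned ones are free. Counting distinct full assignments: branch {r=true} (p, q, s) contributes 8 new; branch {q=false, r=false, s=true} (p) contributes 2 new; branch {r=false, s=true} (p, q) contributes 2 new. Total: 12.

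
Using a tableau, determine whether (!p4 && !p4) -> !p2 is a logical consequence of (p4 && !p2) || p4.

Initial set: {((p4 && !p2) || p4); !((!p4 && !p4) -> !p2)}.
!((!p4 && !p4) -> !p2): α-rule — add (!p4 && !p4), !!p2.
(!p4 && !p4): α-rule — add !p4, !p4.
((p4 && !p2) || p4): β-rule — branch into (p4 && !p2)  //  p4.
  branch 1 (add (p4 && !p2)):
    (p4 && !p2): α-rule — add p4, !p2.
    × closes — contains both p4 and !p4.
  branch 2 (add p4):
    × closes — contains both p4 and !p4.
All 2 branches close.
Every branch closed, so the premises entail the conclusion.

Yes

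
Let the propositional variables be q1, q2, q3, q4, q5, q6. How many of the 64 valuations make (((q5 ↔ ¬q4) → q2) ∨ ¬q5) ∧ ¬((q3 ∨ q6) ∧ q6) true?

Initial set: {((((q5 ↔ ¬q4) → q2) ∨ ¬q5) ∧ ¬((q3 ∨ q6) ∧ q6))}.
((((q5 ↔ ¬q4) → q2) ∨ ¬q5) ∧ ¬((q3 ∨ q6) ∧ q6)): α-rule — add (((q5 ↔ ¬q4) → q2) ∨ ¬q5), ¬((q3 ∨ q6) ∧ q6).
(((q5 ↔ ¬q4) → q2) ∨ ¬q5): β-rule — branch into ((q5 ↔ ¬q4) → q2)  //  ¬q5.
  branch 1 (add ((q5 ↔ ¬q4) → q2)):
    ¬((q3 ∨ q6) ∧ q6): β-rule — branch into ¬(q3 ∨ q6)  //  ¬q6.
      branch 1.1 (add ¬(q3 ∨ q6)):
        ¬(q3 ∨ q6): α-rule — add ¬q3, ¬q6.
        ((q5 ↔ ¬q4) → q2): β-rule — branch into ¬(q5 ↔ ¬q4)  //  q2.
          branch 1.1.1 (add ¬(q5 ↔ ¬q4)):
            ¬(q5 ↔ ¬q4): β-rule — branch into q5, ¬¬q4  //  ¬q5, ¬q4.
              branch 1.1.1.1 (add q5, ¬¬q4):
                ○ open, literals {q3=F, q4=T, q5=T, q6=F}.
              branch 1.1.1.2 (add ¬q5, ¬q4):
                ○ open, literals {q3=F, q4=F, q5=F, q6=F}.
          branch 1.1.2 (add q2):
            ○ open, literals {q2=T, q3=F, q6=F}.
      branch 1.2 (add ¬q6):
        ((q5 ↔ ¬q4) → q2): β-rule — branch into ¬(q5 ↔ ¬q4)  //  q2.
          branch 1.2.1 (add ¬(q5 ↔ ¬q4)):
            ¬(q5 ↔ ¬q4): β-rule — branch into q5, ¬¬q4  //  ¬q5, ¬q4.
              branch 1.2.1.1 (add q5, ¬¬q4):
                ○ open, literals {q4=T, q5=T, q6=F}.
              branch 1.2.1.2 (add ¬q5, ¬q4):
                ○ open, literals {q4=F, q5=F, q6=F}.
          branch 1.2.2 (add q2):
            ○ open, literals {q2=T, q6=F}.
  branch 2 (add ¬q5):
    ¬((q3 ∨ q6) ∧ q6): β-rule — branch into ¬(q3 ∨ q6)  //  ¬q6.
      branch 2.1 (add ¬(q3 ∨ q6)):
        ¬(q3 ∨ q6): α-rule — add ¬q3, ¬q6.
        ○ open, literals {q3=F, q5=F, q6=F}.
      branch 2.2 (add ¬q6):
        ○ open, literals {q5=F, q6=F}.
0 branches closed, 8 open.
Each open branch fixes some atoms; the unmentioned ones are free. Counting distinct full assignments: branch {q3=F, q4=T, q5=T, q6=F} (q1, q2) contributes 4 new; branch {q3=F, q4=F, q5=F, q6=F} (q1, q2) contributes 4 new; branch {q2=T, q3=F, q6=F} (q1, q4, q5) contributes 4 new; branch {q4=T, q5=T, q6=F} (q1, q2, q3) contributes 4 new; branch {q4=F, q5=F, q6=F} (q1, q2, q3) contributes 4 new; branch {q2=T, q6=F} (q1, q3, q4, q5) contributes 4 new; branch {q3=F, q5=F, q6=F} (q1, q2, q4) contributes 2 new; branch {q5=F, q6=F} (q1, q2, q3, q4) contributes 2 new. Total: 28.

28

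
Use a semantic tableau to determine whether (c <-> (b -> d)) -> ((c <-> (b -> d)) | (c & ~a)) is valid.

Assume the negation and expand:
Initial set: {F ((c <-> (b -> d)) -> ((c <-> (b -> d)) | (c & ~a)))}.
F ((c <-> (b -> d)) -> ((c <-> (b -> d)) | (c & ~a))): α-rule — add T (c <-> (b -> d)), F ((c <-> (b -> d)) | (c & ~a)).
F ((c <-> (b -> d)) | (c & ~a)): α-rule — add F (c <-> (b -> d)), F (c & ~a).
T (c <-> (b -> d)): β-rule — branch into T c, T (b -> d)  //  F c, F (b -> d).
  branch 1 (add T c, T (b -> d)):
    F (c <-> (b -> d)): β-rule — branch into T c, F (b -> d)  //  F c, T (b -> d).
      branch 1.1 (add T c, F (b -> d)):
        F (b -> d): α-rule — add T b, F d.
        F (c & ~a): β-rule — branch into F c  //  F ~a.
          branch 1.1.1 (add F c):
            × closes — contains both c and ~c.
          branch 1.1.2 (add F ~a):
            T (b -> d): β-rule — branch into F b  //  T d.
              branch 1.1.2.1 (add F b):
                × closes — contains both b and ~b.
              branch 1.1.2.2 (add T d):
                × closes — contains both d and ~d.
      branch 1.2 (add F c, T (b -> d)):
        × closes — contains both c and ~c.
  branch 2 (add F c, F (b -> d)):
    F (b -> d): α-rule — add T b, F d.
    F (c <-> (b -> d)): β-rule — branch into T c, F (b -> d)  //  F c, T (b -> d).
      branch 2.1 (add T c, F (b -> d)):
        × closes — contains both c and ~c.
      branch 2.2 (add F c, T (b -> d)):
        F (c & ~a): β-rule — branch into F c  //  F ~a.
          branch 2.2.1 (add F c):
            T (b -> d): β-rule — branch into F b  //  T d.
              branch 2.2.1.1 (add F b):
                × closes — contains both b and ~b.
              branch 2.2.1.2 (add T d):
                × closes — contains both d and ~d.
          branch 2.2.2 (add F ~a):
            T (b -> d): β-rule — branch into F b  //  T d.
              branch 2.2.2.1 (add F b):
                × closes — contains both b and ~b.
              branch 2.2.2.2 (add T d):
                × closes — contains both d and ~d.
All 9 branches close.
Every branch closed, so the negation is unsatisfiable and the formula is valid.

Valid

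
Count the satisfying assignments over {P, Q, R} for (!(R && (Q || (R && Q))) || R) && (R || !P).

Initial set: {((!(R && (Q || (R && Q))) || R) && (R || !P))}.
((!(R && (Q || (R && Q))) || R) && (R || !P)): α-rule — add (!(R && (Q || (R && Q))) || R), (R || !P).
(!(R && (Q || (R && Q))) || R): β-rule — branch into !(R && (Q || (R && Q)))  //  R.
  branch 1 (add !(R && (Q || (R && Q)))):
    (R || !P): β-rule — branch into R  //  !P.
      branch 1.1 (add R):
        !(R && (Q || (R && Q))): β-rule — branch into !R  //  !(Q || (R && Q)).
          branch 1.1.1 (add !R):
            × closes — contains both R and !R.
          branch 1.1.2 (add !(Q || (R && Q))):
            !(Q || (R && Q)): α-rule — add !Q, !(R && Q).
            !(R && Q): β-rule — branch into !R  //  !Q.
              branch 1.1.2.1 (add !R):
                × closes — contains both R and !R.
              branch 1.1.2.2 (add !Q):
                ○ open, literals {Q=0, R=1}.
      branch 1.2 (add !P):
        !(R && (Q || (R && Q))): β-rule — branch into !R  //  !(Q || (R && Q)).
          branch 1.2.1 (add !R):
            ○ open, literals {P=0, R=0}.
          branch 1.2.2 (add !(Q || (R && Q))):
            !(Q || (R && Q)): α-rule — add !Q, !(R && Q).
            !(R && Q): β-rule — branch into !R  //  !Q.
              branch 1.2.2.1 (add !R):
                ○ open, literals {P=0, Q=0, R=0}.
              branch 1.2.2.2 (add !Q):
                ○ open, literals {P=0, Q=0}.
  branch 2 (add R):
    (R || !P): β-rule — branch into R  //  !P.
      branch 2.1 (add R):
        ○ open, literals {R=1}.
      branch 2.2 (add !P):
        ○ open, literals {P=0, R=1}.
2 branches closed, 6 open.
Each open branch fixes some atoms; the unmentioned ones are free. Counting distinct full assignments: branch {Q=0, R=1} (P) contributes 2 new; branch {P=0, R=0} (Q) contributes 2 new; branch {P=0, Q=0, R=0} (none free) contributes 0 new; branch {P=0, Q=0} (R) contributes 0 new; branch {R=1} (P, Q) contributes 2 new; branch {P=0, R=1} (Q) contributes 0 new. Total: 6.

6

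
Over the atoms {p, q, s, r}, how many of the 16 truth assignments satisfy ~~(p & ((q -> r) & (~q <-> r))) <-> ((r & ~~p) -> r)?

2

Initial set: {(~~(p & ((q -> r) & (~q <-> r))) <-> ((r & ~~p) -> r))}.
(~~(p & ((q -> r) & (~q <-> r))) <-> ((r & ~~p) -> r)): β-rule — branch into ~~(p & ((q -> r) & (~q <-> r))), ((r & ~~p) -> r)  //  ~~~(p & ((q -> r) & (~q <-> r))), ~((r & ~~p) -> r).
  branch 1 (add ~~(p & ((q -> r) & (~q <-> r))), ((r & ~~p) -> r)):
    ~~(p & ((q -> r) & (~q <-> r))): drop double negation, giving (p & ((q -> r) & (~q <-> r))).
    (p & ((q -> r) & (~q <-> r))): α-rule — add p, ((q -> r) & (~q <-> r)).
    ((q -> r) & (~q <-> r)): α-rule — add (q -> r), (~q <-> r).
    ((r & ~~p) -> r): β-rule — branch into ~(r & ~~p)  //  r.
      branch 1.1 (add ~(r & ~~p)):
        (q -> r): β-rule — branch into ~q  //  r.
          branch 1.1.1 (add ~q):
            (~q <-> r): β-rule — branch into ~q, r  //  ~~q, ~r.
              branch 1.1.1.1 (add ~q, r):
                ~(r & ~~p): β-rule — branch into ~r  //  ~~~p.
                  branch 1.1.1.1.1 (add ~r):
                    × closes — contains both r and ~r.
                  branch 1.1.1.1.2 (add ~~~p):
                    ~~~p: drop double negation, giving ~p.
                    × closes — contains both p and ~p.
              branch 1.1.1.2 (add ~~q, ~r):
                × closes — contains both q and ~q.
          branch 1.1.2 (add r):
            (~q <-> r): β-rule — branch into ~q, r  //  ~~q, ~r.
              branch 1.1.2.1 (add ~q, r):
                ~(r & ~~p): β-rule — branch into ~r  //  ~~~p.
                  branch 1.1.2.1.1 (add ~r):
                    × closes — contains both r and ~r.
                  branch 1.1.2.1.2 (add ~~~p):
                    ~~~p: drop double negation, giving ~p.
                    × closes — contains both p and ~p.
              branch 1.1.2.2 (add ~~q, ~r):
                × closes — contains both r and ~r.
      branch 1.2 (add r):
        (q -> r): β-rule — branch into ~q  //  r.
          branch 1.2.1 (add ~q):
            (~q <-> r): β-rule — branch into ~q, r  //  ~~q, ~r.
              branch 1.2.1.1 (add ~q, r):
                ○ open, literals {p=T, q=F, r=T}.
              branch 1.2.1.2 (add ~~q, ~r):
                × closes — contains both q and ~q.
          branch 1.2.2 (add r):
            (~q <-> r): β-rule — branch into ~q, r  //  ~~q, ~r.
              branch 1.2.2.1 (add ~q, r):
                ○ open, literals {p=T, q=F, r=T}.
              branch 1.2.2.2 (add ~~q, ~r):
                × closes — contains both r and ~r.
  branch 2 (add ~~~(p & ((q -> r) & (~q <-> r))), ~((r & ~~p) -> r)):
    ~~~(p & ((q -> r) & (~q <-> r))): drop double negation, giving ~(p & ((q -> r) & (~q <-> r))).
    ~((r & ~~p) -> r): α-rule — add (r & ~~p), ~r.
    (r & ~~p): α-rule — add r, ~~p.
    × closes — contains both r and ~r.
9 branches closed, 2 open.
Each open branch fixes some atoms; the unmentioned ones are free. Counting distinct full assignments: branch {p=T, q=F, r=T} (s) contributes 2 new; branch {p=T, q=F, r=T} (s) contributes 0 new. Total: 2.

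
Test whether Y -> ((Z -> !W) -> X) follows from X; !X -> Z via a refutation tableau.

Yes

Initial set: {X; (!X -> Z); !(Y -> ((Z -> !W) -> X))}.
!(Y -> ((Z -> !W) -> X)): α-rule — add Y, !((Z -> !W) -> X).
!((Z -> !W) -> X): α-rule — add (Z -> !W), !X.
× closes — contains both X and !X.
All 1 branch closes.
Every branch closed, so the premises entail the conclusion.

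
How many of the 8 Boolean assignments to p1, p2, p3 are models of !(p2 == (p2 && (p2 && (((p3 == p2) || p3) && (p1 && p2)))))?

Initial set: {!(p2 == (p2 && (p2 && (((p3 == p2) || p3) && (p1 && p2)))))}.
!(p2 == (p2 && (p2 && (((p3 == p2) || p3) && (p1 && p2))))): β-rule — branch into p2, !(p2 && (p2 && (((p3 == p2) || p3) && (p1 && p2))))  //  !p2, (p2 && (p2 && (((p3 == p2) || p3) && (p1 && p2)))).
  branch 1 (add p2, !(p2 && (p2 && (((p3 == p2) || p3) && (p1 && p2))))):
    !(p2 && (p2 && (((p3 == p2) || p3) && (p1 && p2)))): β-rule — branch into !p2  //  !(p2 && (((p3 == p2) || p3) && (p1 && p2))).
      branch 1.1 (add !p2):
        × closes — contains both p2 and !p2.
      branch 1.2 (add !(p2 && (((p3 == p2) || p3) && (p1 && p2)))):
        !(p2 && (((p3 == p2) || p3) && (p1 && p2))): β-rule — branch into !p2  //  !(((p3 == p2) || p3) && (p1 && p2)).
          branch 1.2.1 (add !p2):
            × closes — contains both p2 and !p2.
          branch 1.2.2 (add !(((p3 == p2) || p3) && (p1 && p2))):
            !(((p3 == p2) || p3) && (p1 && p2)): β-rule — branch into !((p3 == p2) || p3)  //  !(p1 && p2).
              branch 1.2.2.1 (add !((p3 == p2) || p3)):
                !((p3 == p2) || p3): α-rule — add !(p3 == p2), !p3.
                !(p3 == p2): β-rule — branch into p3, !p2  //  !p3, p2.
                  branch 1.2.2.1.1 (add p3, !p2):
                    × closes — contains both p3 and !p3.
                  branch 1.2.2.1.2 (add !p3, p2):
                    ○ open, literals {p2=T, p3=F}.
              branch 1.2.2.2 (add !(p1 && p2)):
                !(p1 && p2): β-rule — branch into !p1  //  !p2.
                  branch 1.2.2.2.1 (add !p1):
                    ○ open, literals {p1=F, p2=T}.
                  branch 1.2.2.2.2 (add !p2):
                    × closes — contains both p2 and !p2.
  branch 2 (add !p2, (p2 && (p2 && (((p3 == p2) || p3) && (p1 && p2))))):
    (p2 && (p2 && (((p3 == p2) || p3) && (p1 && p2)))): α-rule — add p2, (p2 && (((p3 == p2) || p3) && (p1 && p2))).
    × closes — contains both p2 and !p2.
5 branches closed, 2 open.
Each open branch fixes some atoms; the unmentioned ones are free. Counting distinct full assignments: branch {p2=T, p3=F} (p1) contributes 2 new; branch {p1=F, p2=T} (p3) contributes 1 new. Total: 3.

3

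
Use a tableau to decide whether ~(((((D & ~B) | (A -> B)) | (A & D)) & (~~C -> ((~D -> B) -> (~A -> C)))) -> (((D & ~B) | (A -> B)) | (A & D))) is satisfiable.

Initial set: {~(((((D & ~B) | (A -> B)) | (A & D)) & (~~C -> ((~D -> B) -> (~A -> C)))) -> (((D & ~B) | (A -> B)) | (A & D)))}.
~(((((D & ~B) | (A -> B)) | (A & D)) & (~~C -> ((~D -> B) -> (~A -> C)))) -> (((D & ~B) | (A -> B)) | (A & D))): α-rule — add ((((D & ~B) | (A -> B)) | (A & D)) & (~~C -> ((~D -> B) -> (~A -> C)))), ~(((D & ~B) | (A -> B)) | (A & D)).
((((D & ~B) | (A -> B)) | (A & D)) & (~~C -> ((~D -> B) -> (~A -> C)))): α-rule — add (((D & ~B) | (A -> B)) | (A & D)), (~~C -> ((~D -> B) -> (~A -> C))).
~(((D & ~B) | (A -> B)) | (A & D)): α-rule — add ~((D & ~B) | (A -> B)), ~(A & D).
~((D & ~B) | (A -> B)): α-rule — add ~(D & ~B), ~(A -> B).
~(A -> B): α-rule — add A, ~B.
(((D & ~B) | (A -> B)) | (A & D)): β-rule — branch into ((D & ~B) | (A -> B))  //  (A & D).
  branch 1 (add ((D & ~B) | (A -> B))):
    (~~C -> ((~D -> B) -> (~A -> C))): β-rule — branch into ~~~C  //  ((~D -> B) -> (~A -> C)).
      branch 1.1 (add ~~~C):
        ~~~C: drop double negation, giving ~C.
        ~(A & D): β-rule — branch into ~A  //  ~D.
          branch 1.1.1 (add ~A):
            × closes — contains both A and ~A.
          branch 1.1.2 (add ~D):
            ~(D & ~B): β-rule — branch into ~D  //  ~~B.
              branch 1.1.2.1 (add ~D):
                ((D & ~B) | (A -> B)): β-rule — branch into (D & ~B)  //  (A -> B).
                  branch 1.1.2.1.1 (add (D & ~B)):
                    (D & ~B): α-rule — add D, ~B.
                    × closes — contains both D and ~D.
                  branch 1.1.2.1.2 (add (A -> B)):
                    (A -> B): β-rule — branch into ~A  //  B.
                      branch 1.1.2.1.2.1 (add ~A):
                        × closes — contains both A and ~A.
                      branch 1.1.2.1.2.2 (add B):
                        × closes — contains both B and ~B.
              branch 1.1.2.2 (add ~~B):
                × closes — contains both B and ~B.
      branch 1.2 (add ((~D -> B) -> (~A -> C))):
        ~(A & D): β-rule — branch into ~A  //  ~D.
          branch 1.2.1 (add ~A):
            × closes — contains both A and ~A.
          branch 1.2.2 (add ~D):
            ~(D & ~B): β-rule — branch into ~D  //  ~~B.
              branch 1.2.2.1 (add ~D):
                ((D & ~B) | (A -> B)): β-rule — branch into (D & ~B)  //  (A -> B).
                  branch 1.2.2.1.1 (add (D & ~B)):
                    (D & ~B): α-rule — add D, ~B.
                    × closes — contains both D and ~D.
                  branch 1.2.2.1.2 (add (A -> B)):
                    ((~D -> B) -> (~A -> C)): β-rule — branch into ~(~D -> B)  //  (~A -> C).
                      branch 1.2.2.1.2.1 (add ~(~D -> B)):
                        ~(~D -> B): α-rule — add ~D, ~B.
                        (A -> B): β-rule — branch into ~A  //  B.
                          branch 1.2.2.1.2.1.1 (add ~A):
                            × closes — contains both A and ~A.
                          branch 1.2.2.1.2.1.2 (add B):
                            × closes — contains both B and ~B.
                      branch 1.2.2.1.2.2 (add (~A -> C)):
                        (A -> B): β-rule — branch into ~A  //  B.
                          branch 1.2.2.1.2.2.1 (add ~A):
                            × closes — contains both A and ~A.
                          branch 1.2.2.1.2.2.2 (add B):
                            × closes — contains both B and ~B.
              branch 1.2.2.2 (add ~~B):
                × closes — contains both B and ~B.
  branch 2 (add (A & D)):
    (A & D): α-rule — add A, D.
    (~~C -> ((~D -> B) -> (~A -> C))): β-rule — branch into ~~~C  //  ((~D -> B) -> (~A -> C)).
      branch 2.1 (add ~~~C):
        ~~~C: drop double negation, giving ~C.
        ~(A & D): β-rule — branch into ~A  //  ~D.
          branch 2.1.1 (add ~A):
            × closes — contains both A and ~A.
          branch 2.1.2 (add ~D):
            × closes — contains both D and ~D.
      branch 2.2 (add ((~D -> B) -> (~A -> C))):
        ~(A & D): β-rule — branch into ~A  //  ~D.
          branch 2.2.1 (add ~A):
            × closes — contains both A and ~A.
          branch 2.2.2 (add ~D):
            × closes — contains both D and ~D.
All 16 branches close.
Every branch closed; the formula is unsatisfiable.

Unsatisfiable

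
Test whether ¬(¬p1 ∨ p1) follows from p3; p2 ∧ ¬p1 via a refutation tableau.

Initial set: {p3; (p2 ∧ ¬p1); ¬¬(¬p1 ∨ p1)}.
(p2 ∧ ¬p1): α-rule — add p2, ¬p1.
¬¬(¬p1 ∨ p1): β-rule — branch into ¬p1  //  p1.
  branch 1 (add ¬p1):
    ○ open, literals {p1=false, p2=true, p3=true}.
  branch 2 (add p1):
    × closes — contains both p1 and ¬p1.
1 branch closed, 1 open.
An open branch gives a countermodel: p1=false, p2=true, p3=true (unmentioned atoms arbitrary); the premises hold there but the conclusion fails.

No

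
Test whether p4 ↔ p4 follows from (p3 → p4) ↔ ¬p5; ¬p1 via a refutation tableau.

Yes

Initial set: {T ((p3 → p4) ↔ ¬p5); T ¬p1; F (p4 ↔ p4)}.
T ((p3 → p4) ↔ ¬p5): β-rule — branch into T (p3 → p4), T ¬p5  //  F (p3 → p4), F ¬p5.
  branch 1 (add T (p3 → p4), T ¬p5):
    F (p4 ↔ p4): β-rule — branch into T p4, F p4  //  F p4, T p4.
      branch 1.1 (add T p4, F p4):
        × closes — contains both p4 and ¬p4.
      branch 1.2 (add F p4, T p4):
        × closes — contains both p4 and ¬p4.
  branch 2 (add F (p3 → p4), F ¬p5):
    F (p3 → p4): α-rule — add T p3, F p4.
    F (p4 ↔ p4): β-rule — branch into T p4, F p4  //  F p4, T p4.
      branch 2.1 (add T p4, F p4):
        × closes — contains both p4 and ¬p4.
      branch 2.2 (add F p4, T p4):
        × closes — contains both p4 and ¬p4.
All 4 branches close.
Every branch closed, so the premises entail the conclusion.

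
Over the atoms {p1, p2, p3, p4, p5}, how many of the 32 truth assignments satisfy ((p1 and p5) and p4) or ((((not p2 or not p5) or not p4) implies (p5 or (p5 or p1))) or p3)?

Initial set: {T (((p1 and p5) and p4) or ((((not p2 or not p5) or not p4) implies (p5 or (p5 or p1))) or p3))}.
T (((p1 and p5) and p4) or ((((not p2 or not p5) or not p4) implies (p5 or (p5 or p1))) or p3)): β-rule — branch into T ((p1 and p5) and p4)  //  T ((((not p2 or not p5) or not p4) implies (p5 or (p5 or p1))) or p3).
  branch 1 (add T ((p1 and p5) and p4)):
    T ((p1 and p5) and p4): α-rule — add T (p1 and p5), T p4.
    T (p1 and p5): α-rule — add T p1, T p5.
    ○ open, literals {p1=true, p4=true, p5=true}.
  branch 2 (add T ((((not p2 or not p5) or not p4) implies (p5 or (p5 or p1))) or p3)):
    T ((((not p2 or not p5) or not p4) implies (p5 or (p5 or p1))) or p3): β-rule — branch into T (((not p2 or not p5) or not p4) implies (p5 or (p5 or p1)))  //  T p3.
      branch 2.1 (add T (((not p2 or not p5) or not p4) implies (p5 or (p5 or p1)))):
        T (((not p2 or not p5) or not p4) implies (p5 or (p5 or p1))): β-rule — branch into F ((not p2 or not p5) or not p4)  //  T (p5 or (p5 or p1)).
          branch 2.1.1 (add F ((not p2 or not p5) or not p4)):
            F ((not p2 or not p5) or not p4): α-rule — add F (not p2 or not p5), F not p4.
            F (not p2 or not p5): α-rule — add F not p2, F not p5.
            ○ open, literals {p2=true, p4=true, p5=true}.
          branch 2.1.2 (add T (p5 or (p5 or p1))):
            T (p5 or (p5 or p1)): β-rule — branch into T p5  //  T (p5 or p1).
              branch 2.1.2.1 (add T p5):
                ○ open, literals {p5=true}.
              branch 2.1.2.2 (add T (p5 or p1)):
                T (p5 or p1): β-rule — branch into T p5  //  T p1.
                  branch 2.1.2.2.1 (add T p5):
                    ○ open, literals {p5=true}.
                  branch 2.1.2.2.2 (add T p1):
                    ○ open, literals {p1=true}.
      branch 2.2 (add T p3):
        ○ open, literals {p3=true}.
0 branches closed, 6 open.
Each open branch fixes some atoms; the unmentioned ones are free. Counting distinct full assignments: branch {p1=true, p4=true, p5=true} (p2, p3) contributes 4 new; branch {p2=true, p4=true, p5=true} (p1, p3) contributes 2 new; branch {p5=true} (p1, p2, p3, p4) contributes 10 new; branch {p5=true} (p1, p2, p3, p4) contributes 0 new; branch {p1=true} (p2, p3, p4, p5) contributes 8 new; branch {p3=true} (p1, p2, p4, p5) contributes 4 new. Total: 28.

28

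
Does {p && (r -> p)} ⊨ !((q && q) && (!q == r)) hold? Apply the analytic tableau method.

Initial set: {(p && (r -> p)); !!((q && q) && (!q == r))}.
(p && (r -> p)): α-rule — add p, (r -> p).
!!((q && q) && (!q == r)): α-rule — add (q && q), (!q == r).
(q && q): α-rule — add q, q.
(r -> p): β-rule — branch into !r  //  p.
  branch 1 (add !r):
    (!q == r): β-rule — branch into !q, r  //  !!q, !r.
      branch 1.1 (add !q, r):
        × closes — contains both q and !q.
      branch 1.2 (add !!q, !r):
        ○ open, literals {p=T, q=T, r=F}.
  branch 2 (add p):
    (!q == r): β-rule — branch into !q, r  //  !!q, !r.
      branch 2.1 (add !q, r):
        × closes — contains both q and !q.
      branch 2.2 (add !!q, !r):
        ○ open, literals {p=T, q=T, r=F}.
2 branches closed, 2 open.
An open branch gives a countermodel: p=T, q=T, r=F (unmentioned atoms arbitrary); the premises hold there but the conclusion fails.

No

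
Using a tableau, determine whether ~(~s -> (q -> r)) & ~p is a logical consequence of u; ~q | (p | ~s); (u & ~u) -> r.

Initial set: {u; (~q | (p | ~s)); ((u & ~u) -> r); ~(~(~s -> (q -> r)) & ~p)}.
(~q | (p | ~s)): β-rule — branch into ~q  //  (p | ~s).
  branch 1 (add ~q):
    ((u & ~u) -> r): β-rule — branch into ~(u & ~u)  //  r.
      branch 1.1 (add ~(u & ~u)):
        ~(~(~s -> (q -> r)) & ~p): β-rule — branch into ~~(~s -> (q -> r))  //  ~~p.
          branch 1.1.1 (add ~~(~s -> (q -> r))):
            ~(u & ~u): β-rule — branch into ~u  //  ~~u.
              branch 1.1.1.1 (add ~u):
                × closes — contains both u and ~u.
              branch 1.1.1.2 (add ~~u):
                ~~(~s -> (q -> r)): β-rule — branch into ~~s  //  (q -> r).
                  branch 1.1.1.2.1 (add ~~s):
                    ○ open, literals {q=0, s=1, u=1}.
                  branch 1.1.1.2.2 (add (q -> r)):
                    (q -> r): β-rule — branch into ~q  //  r.
                      branch 1.1.1.2.2.1 (add ~q):
                        ○ open, literals {q=0, u=1}.
                      branch 1.1.1.2.2.2 (add r):
                        ○ open, literals {q=0, r=1, u=1}.
          branch 1.1.2 (add ~~p):
            ~(u & ~u): β-rule — branch into ~u  //  ~~u.
              branch 1.1.2.1 (add ~u):
                × closes — contains both u and ~u.
              branch 1.1.2.2 (add ~~u):
                ○ open, literals {p=1, q=0, u=1}.
      branch 1.2 (add r):
        ~(~(~s -> (q -> r)) & ~p): β-rule — branch into ~~(~s -> (q -> r))  //  ~~p.
          branch 1.2.1 (add ~~(~s -> (q -> r))):
            ~~(~s -> (q -> r)): β-rule — branch into ~~s  //  (q -> r).
              branch 1.2.1.1 (add ~~s):
                ○ open, literals {q=0, r=1, s=1, u=1}.
              branch 1.2.1.2 (add (q -> r)):
                (q -> r): β-rule — branch into ~q  //  r.
                  branch 1.2.1.2.1 (add ~q):
                    ○ open, literals {q=0, r=1, u=1}.
                  branch 1.2.1.2.2 (add r):
                    ○ open, literals {q=0, r=1, u=1}.
          branch 1.2.2 (add ~~p):
            ○ open, literals {p=1, q=0, r=1, u=1}.
  branch 2 (add (p | ~s)):
    ((u & ~u) -> r): β-rule — branch into ~(u & ~u)  //  r.
      branch 2.1 (add ~(u & ~u)):
        ~(~(~s -> (q -> r)) & ~p): β-rule — branch into ~~(~s -> (q -> r))  //  ~~p.
          branch 2.1.1 (add ~~(~s -> (q -> r))):
            (p | ~s): β-rule — branch into p  //  ~s.
              branch 2.1.1.1 (add p):
                ~(u & ~u): β-rule — branch into ~u  //  ~~u.
                  branch 2.1.1.1.1 (add ~u):
                    × closes — contains both u and ~u.
                  branch 2.1.1.1.2 (add ~~u):
                    ~~(~s -> (q -> r)): β-rule — branch into ~~s  //  (q -> r).
                      branch 2.1.1.1.2.1 (add ~~s):
                        ○ open, literals {p=1, s=1, u=1}.
                      branch 2.1.1.1.2.2 (add (q -> r)):
                        (q -> r): β-rule — branch into ~q  //  r.
                          branch 2.1.1.1.2.2.1 (add ~q):
                            ○ open, literals {p=1, q=0, u=1}.
                          branch 2.1.1.1.2.2.2 (add r):
                            ○ open, literals {p=1, r=1, u=1}.
              branch 2.1.1.2 (add ~s):
                ~(u & ~u): β-rule — branch into ~u  //  ~~u.
                  branch 2.1.1.2.1 (add ~u):
                    × closes — contains both u and ~u.
                  branch 2.1.1.2.2 (add ~~u):
                    ~~(~s -> (q -> r)): β-rule — branch into ~~s  //  (q -> r).
                      branch 2.1.1.2.2.1 (add ~~s):
                        × closes — contains both s and ~s.
                      branch 2.1.1.2.2.2 (add (q -> r)):
                        (q -> r): β-rule — branch into ~q  //  r.
                          branch 2.1.1.2.2.2.1 (add ~q):
                            ○ open, literals {q=0, s=0, u=1}.
                          branch 2.1.1.2.2.2.2 (add r):
                            ○ open, literals {r=1, s=0, u=1}.
          branch 2.1.2 (add ~~p):
            (p | ~s): β-rule — branch into p  //  ~s.
              branch 2.1.2.1 (add p):
                ~(u & ~u): β-rule — branch into ~u  //  ~~u.
                  branch 2.1.2.1.1 (add ~u):
                    × closes — contains both u and ~u.
                  branch 2.1.2.1.2 (add ~~u):
                    ○ open, literals {p=1, u=1}.
              branch 2.1.2.2 (add ~s):
                ~(u & ~u): β-rule — branch into ~u  //  ~~u.
                  branch 2.1.2.2.1 (add ~u):
                    × closes — contains both u and ~u.
                  branch 2.1.2.2.2 (add ~~u):
                    ○ open, literals {p=1, s=0, u=1}.
      branch 2.2 (add r):
        ~(~(~s -> (q -> r)) & ~p): β-rule — branch into ~~(~s -> (q -> r))  //  ~~p.
          branch 2.2.1 (add ~~(~s -> (q -> r))):
            (p | ~s): β-rule — branch into p  //  ~s.
              branch 2.2.1.1 (add p):
                ~~(~s -> (q -> r)): β-rule — branch into ~~s  //  (q -> r).
                  branch 2.2.1.1.1 (add ~~s):
                    ○ open, literals {p=1, r=1, s=1, u=1}.
                  branch 2.2.1.1.2 (add (q -> r)):
                    (q -> r): β-rule — branch into ~q  //  r.
                      branch 2.2.1.1.2.1 (add ~q):
                        ○ open, literals {p=1, q=0, r=1, u=1}.
                      branch 2.2.1.1.2.2 (add r):
                        ○ open, literals {p=1, r=1, u=1}.
              branch 2.2.1.2 (add ~s):
                ~~(~s -> (q -> r)): β-rule — branch into ~~s  //  (q -> r).
                  branch 2.2.1.2.1 (add ~~s):
                    × closes — contains both s and ~s.
                  branch 2.2.1.2.2 (add (q -> r)):
                    (q -> r): β-rule — branch into ~q  //  r.
                      branch 2.2.1.2.2.1 (add ~q):
                        ○ open, literals {q=0, r=1, s=0, u=1}.
                      branch 2.2.1.2.2.2 (add r):
                        ○ open, literals {r=1, s=0, u=1}.
          branch 2.2.2 (add ~~p):
            (p | ~s): β-rule — branch into p  //  ~s.
              branch 2.2.2.1 (add p):
                ○ open, literals {p=1, r=1, u=1}.
              branch 2.2.2.2 (add ~s):
                ○ open, literals {p=1, r=1, s=0, u=1}.
8 branches closed, 22 open.
An open branch gives a countermodel: q=0, s=1, u=1 (unmentioned atoms arbitrary); the premises hold there but the conclusion fails.

No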